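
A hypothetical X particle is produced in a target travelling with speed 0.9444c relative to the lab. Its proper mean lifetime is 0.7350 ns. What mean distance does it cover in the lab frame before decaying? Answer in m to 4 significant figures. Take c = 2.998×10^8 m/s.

d ≈ 0.6329 m

γ = 1/√(1 − 0.9444²) = 3.04137
Dilated lifetime: Δt = γτ₀ = 3.04137 × 0.7350 ns = 2.23541 ns
d = vΔt = 0.9444c × 2.23541 ns = 2.83131×10^8 m/s × 2.23541×10^-9 s = 0.6329 m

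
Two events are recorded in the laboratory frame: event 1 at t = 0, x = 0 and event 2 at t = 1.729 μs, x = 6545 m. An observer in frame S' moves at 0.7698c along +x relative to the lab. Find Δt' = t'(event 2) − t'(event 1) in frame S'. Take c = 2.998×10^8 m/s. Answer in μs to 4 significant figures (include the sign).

γ = 1/√(1 − 0.7698²) = 1.56670
Δt' = γ(Δt − vΔx/c²) = 1.56670 × (1.729 μs − 0.7698×6545 m / (2.998×10^8 m/s))
= 1.56670 × (-15.0767 μs) = -23.62 μs

Δt' ≈ -23.62 μs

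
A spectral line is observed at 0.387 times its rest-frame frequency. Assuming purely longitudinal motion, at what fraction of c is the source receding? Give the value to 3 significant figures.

β ≈ 0.739

f_obs/f_src = √((1−β)/(1+β)) = 0.387  ⇒  (1−β)/(1+β) = 0.14977
β = |1 − D²|/(1 + D²) = |1 − 0.14977|/(1 + 0.14977) = 0.739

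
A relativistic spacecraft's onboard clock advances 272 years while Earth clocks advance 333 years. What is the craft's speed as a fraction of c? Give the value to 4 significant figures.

β ≈ 0.5769

γ = Δt/τ₀ = 333/272 = 1.22426
β = √(1 − 1/γ²) = √(1 − 1/1.22426²) = 0.5769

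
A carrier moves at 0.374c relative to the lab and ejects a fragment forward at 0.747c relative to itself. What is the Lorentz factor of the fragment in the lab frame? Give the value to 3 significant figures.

γ ≈ 2.07

u_lab = (0.747 + 0.374)/(1 + 0.747×0.374) = 1.121/1.27938 = 0.876207
γ = 1/√(1 − 0.876207²) = 2.07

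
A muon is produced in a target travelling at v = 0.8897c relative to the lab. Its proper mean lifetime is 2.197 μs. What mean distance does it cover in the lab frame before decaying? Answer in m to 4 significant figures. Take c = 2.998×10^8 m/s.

γ = 1/√(1 − 0.8897²) = 2.19036
Dilated lifetime: Δt = γτ₀ = 2.19036 × 2.197 μs = 4.81222 μs
d = vΔt = 0.8897c × 4.81222 μs = 2.66732×10^8 m/s × 4.81222×10^-6 s = 1284 m

d ≈ 1284 m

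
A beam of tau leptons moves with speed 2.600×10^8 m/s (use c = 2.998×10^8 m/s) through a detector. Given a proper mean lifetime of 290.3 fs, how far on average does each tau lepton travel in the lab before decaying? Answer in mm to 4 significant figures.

β = v/c = 2.600×10^8 / 2.998×10^8 = 0.867245
γ = 1/√(1 − 0.867245²) = 2.00851
Dilated lifetime: Δt = γτ₀ = 2.00851 × 290.3 fs = 583.070 fs
d = vΔt = 0.867245c × 583.070 fs = 2.60000×10^8 m/s × 5.83070×10^-13 s = 0.1516 mm

d ≈ 0.1516 mm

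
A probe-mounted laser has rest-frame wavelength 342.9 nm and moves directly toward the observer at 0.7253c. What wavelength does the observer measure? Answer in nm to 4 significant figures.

Relativistic Doppler: λ_obs = λ_src √((1−β)/(1+β))
= 342.9 × √(0.274700/1.72530) = 342.9 × 0.399022 = 136.8 nm

λ_obs ≈ 136.8 nm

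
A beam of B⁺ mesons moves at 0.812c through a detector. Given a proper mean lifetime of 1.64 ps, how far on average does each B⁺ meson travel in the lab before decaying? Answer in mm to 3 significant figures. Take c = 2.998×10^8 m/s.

γ = 1/√(1 − 0.812²) = 1.7133
Dilated lifetime: Δt = γτ₀ = 1.7133 × 1.64 ps = 2.8099 ps
d = vΔt = 0.812c × 2.8099 ps = 2.4344×10^8 m/s × 2.8099×10^-12 s = 0.684 mm

d ≈ 0.684 mm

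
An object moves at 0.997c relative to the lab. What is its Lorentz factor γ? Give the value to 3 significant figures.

γ ≈ 12.9

γ = 1/√(1 − β²) = 1/√(1 − 0.997²) = 1/√(0.0059910) = 12.9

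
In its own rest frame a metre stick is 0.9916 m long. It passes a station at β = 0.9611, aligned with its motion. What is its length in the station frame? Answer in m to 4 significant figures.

γ = 1/√(1 − 0.9611²) = 3.62056
Length contraction: L = L₀/γ = 0.9916/3.62056 = 0.2739 m

L ≈ 0.2739 m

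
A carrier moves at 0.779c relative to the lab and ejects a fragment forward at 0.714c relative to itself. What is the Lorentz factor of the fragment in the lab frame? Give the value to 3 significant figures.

γ ≈ 3.54

u_lab = (0.714 + 0.779)/(1 + 0.714×0.779) = 1.493/1.55621 = 0.959385
γ = 1/√(1 − 0.959385²) = 3.54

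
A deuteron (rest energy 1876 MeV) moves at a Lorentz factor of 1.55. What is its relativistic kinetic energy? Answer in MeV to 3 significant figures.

γ = 1.55 (given)
K = (γ − 1)m₀c² = (1.55 − 1) × 1876 MeV = 0.55000 × 1876 MeV = 1030 MeV

K ≈ 1030 MeV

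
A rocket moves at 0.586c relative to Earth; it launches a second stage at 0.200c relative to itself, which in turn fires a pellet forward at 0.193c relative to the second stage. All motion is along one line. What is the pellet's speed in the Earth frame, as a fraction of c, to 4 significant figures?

Compose boost 2: (0.200 + 0.586)/(1 + 0.200×0.586) = 0.7860/1.11720 = 0.703545
Compose boost 3: (0.193 + 0.703545)/(1 + 0.193×0.703545) = 0.896545/1.13578 = 0.7894

u ≈ 0.7894c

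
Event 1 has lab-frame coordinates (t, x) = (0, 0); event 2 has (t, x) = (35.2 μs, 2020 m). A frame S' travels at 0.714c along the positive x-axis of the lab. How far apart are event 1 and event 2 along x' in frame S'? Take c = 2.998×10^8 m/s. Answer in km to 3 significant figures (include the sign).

Δx' ≈ -7.88 km

γ = 1/√(1 − 0.714²) = 1.4283
Δx' = γ(Δx − vΔt) = 1.4283 × (2020 m − 0.714×(2.998×10^8 m/s)×35.2×10^-6 s)
= 1.4283 × (-5514.8 m) = -7.88 km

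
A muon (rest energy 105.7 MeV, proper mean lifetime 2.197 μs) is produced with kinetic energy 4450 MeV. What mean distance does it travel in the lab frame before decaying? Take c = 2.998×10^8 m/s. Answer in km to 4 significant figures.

d ≈ 28.38 km

γ = 1 + K/(m₀c²) = 1 + 4450/105.7 = 43.1003
β = √(1 − 1/γ²) = 0.999731
Dilated lifetime: γτ₀ = 43.1003 × 2.197 μs = 94.6913 μs
d = βc·γτ₀ = 0.999731 × (2.998×10^8 m/s) × 9.46913×10^-5 s = 28.38 km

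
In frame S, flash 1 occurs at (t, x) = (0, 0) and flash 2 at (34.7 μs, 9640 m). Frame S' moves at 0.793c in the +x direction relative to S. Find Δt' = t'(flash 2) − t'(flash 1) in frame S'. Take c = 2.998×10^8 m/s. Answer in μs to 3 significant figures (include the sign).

Δt' ≈ 15.1 μs

γ = 1/√(1 − 0.793²) = 1.6414
Δt' = γ(Δt − vΔx/c²) = 1.6414 × (34.7 μs − 0.793×9640 m / (2.998×10^8 m/s))
= 1.6414 × (9.2013 μs) = 15.1 μs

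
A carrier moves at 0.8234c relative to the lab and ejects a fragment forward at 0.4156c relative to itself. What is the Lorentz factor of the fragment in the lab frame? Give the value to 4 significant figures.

γ ≈ 2.601

u_lab = (0.4156 + 0.8234)/(1 + 0.4156×0.8234) = 1.2390/1.342205 = 0.9231078
γ = 1/√(1 − 0.9231078²) = 2.601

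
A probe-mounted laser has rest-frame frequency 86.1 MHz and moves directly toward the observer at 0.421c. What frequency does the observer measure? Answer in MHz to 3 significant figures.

f_obs ≈ 135 MHz

Relativistic Doppler: f_obs = f_src √((1+β)/(1−β))
= 86.1 × √(1.4210/0.57900) = 86.1 × 1.5666 = 135 MHz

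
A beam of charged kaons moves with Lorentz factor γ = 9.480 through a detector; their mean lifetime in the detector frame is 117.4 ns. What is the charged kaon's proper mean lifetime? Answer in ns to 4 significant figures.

γ = 9.480 (given)
Proper time: τ₀ = Δt/γ = 117.4/9.480 = 12.38 ns

τ₀ ≈ 12.38 ns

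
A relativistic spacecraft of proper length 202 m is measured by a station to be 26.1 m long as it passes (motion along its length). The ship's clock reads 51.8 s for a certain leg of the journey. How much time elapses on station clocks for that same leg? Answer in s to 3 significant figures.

Length contraction ⇒ γ = L₀/L = 202/26.1 = 7.7395
Time dilation: Δt = γτ₀ = 7.7395 × 51.8 s = 401 s

Δt ≈ 401 s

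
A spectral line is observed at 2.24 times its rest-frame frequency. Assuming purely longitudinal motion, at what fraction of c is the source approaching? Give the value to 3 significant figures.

f_obs/f_src = √((1+β)/(1−β)) = 2.24  ⇒  (1+β)/(1−β) = 5.0176
β = |1 − D²|/(1 + D²) = |1 − 5.0176|/(1 + 5.0176) = 0.668

β ≈ 0.668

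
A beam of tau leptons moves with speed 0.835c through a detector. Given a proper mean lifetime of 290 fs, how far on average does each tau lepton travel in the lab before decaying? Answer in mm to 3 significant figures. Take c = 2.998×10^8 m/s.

γ = 1/√(1 − 0.835²) = 1.8174
Dilated lifetime: Δt = γτ₀ = 1.8174 × 290 fs = 527.03 fs
d = vΔt = 0.835c × 527.03 fs = 2.5033×10^8 m/s × 5.2703×10^-13 s = 0.132 mm

d ≈ 0.132 mm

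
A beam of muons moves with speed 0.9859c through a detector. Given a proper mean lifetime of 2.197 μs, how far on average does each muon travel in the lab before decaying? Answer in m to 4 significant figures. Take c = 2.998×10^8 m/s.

γ = 1/√(1 − 0.9859²) = 5.97602
Dilated lifetime: Δt = γτ₀ = 5.97602 × 2.197 μs = 13.1293 μs
d = vΔt = 0.9859c × 13.1293 μs = 2.95573×10^8 m/s × 1.31293×10^-5 s = 3881 m

d ≈ 3881 m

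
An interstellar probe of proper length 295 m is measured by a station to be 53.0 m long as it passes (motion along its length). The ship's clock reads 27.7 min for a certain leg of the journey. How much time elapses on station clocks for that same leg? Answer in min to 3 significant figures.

Δt ≈ 154 min

Length contraction ⇒ γ = L₀/L = 295/53.0 = 5.5660
Time dilation: Δt = γτ₀ = 5.5660 × 27.7 min = 154 min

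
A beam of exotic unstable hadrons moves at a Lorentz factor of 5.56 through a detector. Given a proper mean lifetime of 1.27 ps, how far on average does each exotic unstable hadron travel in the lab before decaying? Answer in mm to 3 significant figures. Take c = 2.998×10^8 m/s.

β = √(1 − 1/γ²) = √(1 − 1/5.56²) = 0.98369
Dilated lifetime: Δt = γτ₀ = 5.56 × 1.27 ps = 7.0612 ps
d = vΔt = 0.98369c × 7.0612 ps = 2.9491×10^8 m/s × 7.0612×10^-12 s = 2.08 mm

d ≈ 2.08 mm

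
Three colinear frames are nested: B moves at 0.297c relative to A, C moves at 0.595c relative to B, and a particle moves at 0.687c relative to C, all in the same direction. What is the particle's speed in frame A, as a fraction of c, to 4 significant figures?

u ≈ 0.9502c

Compose boost 2: (0.595 + 0.297)/(1 + 0.595×0.297) = 0.8920/1.17671 = 0.758043
Compose boost 3: (0.687 + 0.758043)/(1 + 0.687×0.758043) = 1.44504/1.52078 = 0.9502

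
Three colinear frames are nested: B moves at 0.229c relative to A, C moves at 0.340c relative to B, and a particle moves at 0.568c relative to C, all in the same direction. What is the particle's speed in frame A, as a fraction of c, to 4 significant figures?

Compose boost 2: (0.340 + 0.229)/(1 + 0.340×0.229) = 0.5690/1.07786 = 0.527898
Compose boost 3: (0.568 + 0.527898)/(1 + 0.568×0.527898) = 1.09590/1.29985 = 0.8431

u ≈ 0.8431c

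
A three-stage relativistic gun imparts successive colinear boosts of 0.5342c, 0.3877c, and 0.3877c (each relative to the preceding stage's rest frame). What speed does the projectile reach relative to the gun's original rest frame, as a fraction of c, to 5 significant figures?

u ≈ 0.88838c

Compose boost 2: (0.3877 + 0.5342)/(1 + 0.3877×0.5342) = 0.92190/1.207109 = 0.7637253
Compose boost 3: (0.3877 + 0.7637253)/(1 + 0.3877×0.7637253) = 1.151425/1.296096 = 0.88838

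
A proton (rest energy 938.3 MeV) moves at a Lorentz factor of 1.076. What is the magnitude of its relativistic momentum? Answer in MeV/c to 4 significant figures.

p ≈ 372.7 MeV/c

β = √(1 − 1/γ²) = √(1 − 1/1.076²) = 0.369155
p = γβm₀c = 1.076 × 0.369155 × 938.3 MeV/c = 372.7 MeV/c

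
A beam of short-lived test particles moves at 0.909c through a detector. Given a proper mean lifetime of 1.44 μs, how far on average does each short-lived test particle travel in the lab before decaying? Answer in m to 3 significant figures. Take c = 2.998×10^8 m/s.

d ≈ 942 m

γ = 1/√(1 − 0.909²) = 2.3993
Dilated lifetime: Δt = γτ₀ = 2.3993 × 1.44 μs = 3.4549 μs
d = vΔt = 0.909c × 3.4549 μs = 2.7252×10^8 m/s × 3.4549×10^-6 s = 942 m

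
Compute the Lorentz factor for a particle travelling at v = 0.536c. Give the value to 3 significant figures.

γ ≈ 1.18

γ = 1/√(1 − β²) = 1/√(1 − 0.536²) = 1/√(0.71270) = 1.18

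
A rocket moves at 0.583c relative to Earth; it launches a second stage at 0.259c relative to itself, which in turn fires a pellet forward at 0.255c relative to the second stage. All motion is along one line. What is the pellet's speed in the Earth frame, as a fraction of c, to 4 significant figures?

u ≈ 0.8314c

Compose boost 2: (0.259 + 0.583)/(1 + 0.259×0.583) = 0.8420/1.15100 = 0.731540
Compose boost 3: (0.255 + 0.731540)/(1 + 0.255×0.731540) = 0.986540/1.18654 = 0.8314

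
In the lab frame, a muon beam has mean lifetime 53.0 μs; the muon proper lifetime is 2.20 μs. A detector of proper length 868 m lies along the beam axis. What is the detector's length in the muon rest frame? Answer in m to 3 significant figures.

Time dilation ⇒ γ = Δt/τ₀ = 53.0/2.20 = 24.091
Length contraction: L = L₀/γ = 868/24.091 = 36.0 m

L ≈ 36.0 m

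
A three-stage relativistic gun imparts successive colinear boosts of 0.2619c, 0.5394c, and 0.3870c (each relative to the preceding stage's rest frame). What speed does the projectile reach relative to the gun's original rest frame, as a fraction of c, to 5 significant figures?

Compose boost 2: (0.5394 + 0.2619)/(1 + 0.5394×0.2619) = 0.80130/1.141269 = 0.7021133
Compose boost 3: (0.3870 + 0.7021133)/(1 + 0.3870×0.7021133) = 1.089113/1.271718 = 0.85641

u ≈ 0.85641c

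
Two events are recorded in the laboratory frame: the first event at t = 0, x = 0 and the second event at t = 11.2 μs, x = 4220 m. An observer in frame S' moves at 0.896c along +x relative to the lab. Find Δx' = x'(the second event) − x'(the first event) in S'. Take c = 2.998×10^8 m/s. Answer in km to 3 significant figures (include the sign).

γ = 1/√(1 − 0.896²) = 2.2520
Δx' = γ(Δx − vΔt) = 2.2520 × (4220 m − 0.896×(2.998×10^8 m/s)×11.2×10^-6 s)
= 2.2520 × (1211.4 m) = 2.73 km

Δx' ≈ 2.73 km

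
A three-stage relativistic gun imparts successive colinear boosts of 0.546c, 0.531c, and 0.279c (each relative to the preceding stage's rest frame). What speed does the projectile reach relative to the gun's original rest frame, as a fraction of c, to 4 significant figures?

Compose boost 2: (0.531 + 0.546)/(1 + 0.531×0.546) = 1.077/1.28993 = 0.834932
Compose boost 3: (0.279 + 0.834932)/(1 + 0.279×0.834932) = 1.11393/1.23295 = 0.9035

u ≈ 0.9035c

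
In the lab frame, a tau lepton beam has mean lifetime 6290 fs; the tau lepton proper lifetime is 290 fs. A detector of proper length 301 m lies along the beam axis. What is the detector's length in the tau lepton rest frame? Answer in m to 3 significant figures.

L ≈ 13.9 m

Time dilation ⇒ γ = Δt/τ₀ = 6290/290 = 21.690
Length contraction: L = L₀/γ = 301/21.690 = 13.9 m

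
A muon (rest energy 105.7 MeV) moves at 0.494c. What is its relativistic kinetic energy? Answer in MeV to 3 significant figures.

γ = 1/√(1 − 0.494²) = 1.1501
K = (γ − 1)m₀c² = (1.1501 − 1) × 105.7 MeV = 0.15014 × 105.7 MeV = 15.9 MeV

K ≈ 15.9 MeV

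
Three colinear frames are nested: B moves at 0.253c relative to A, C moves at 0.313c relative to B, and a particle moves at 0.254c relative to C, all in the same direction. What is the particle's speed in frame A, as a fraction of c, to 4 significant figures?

u ≈ 0.6870c

Compose boost 2: (0.313 + 0.253)/(1 + 0.313×0.253) = 0.5660/1.07919 = 0.524468
Compose boost 3: (0.254 + 0.524468)/(1 + 0.254×0.524468) = 0.778468/1.13321 = 0.6870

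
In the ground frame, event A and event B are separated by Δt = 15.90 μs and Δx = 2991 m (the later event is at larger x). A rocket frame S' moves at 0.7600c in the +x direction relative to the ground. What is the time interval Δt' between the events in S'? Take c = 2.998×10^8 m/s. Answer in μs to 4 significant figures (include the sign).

Δt' ≈ 12.80 μs

γ = 1/√(1 − 0.7600²) = 1.53864
Δt' = γ(Δt − vΔx/c²) = 1.53864 × (15.90 μs − 0.7600×2991 m / (2.998×10^8 m/s))
= 1.53864 × (8.31775 μs) = 12.80 μs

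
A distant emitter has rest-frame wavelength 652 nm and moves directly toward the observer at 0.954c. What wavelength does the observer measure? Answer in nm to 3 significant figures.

Relativistic Doppler: λ_obs = λ_src √((1−β)/(1+β))
= 652 × √(0.046000/1.9540) = 652 × 0.15343 = 100 nm

λ_obs ≈ 100 nm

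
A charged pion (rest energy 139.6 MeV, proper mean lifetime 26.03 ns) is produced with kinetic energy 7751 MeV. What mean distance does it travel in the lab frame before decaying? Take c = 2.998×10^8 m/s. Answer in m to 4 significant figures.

γ = 1 + K/(m₀c²) = 1 + 7751/139.6 = 56.5229
β = √(1 − 1/γ²) = 0.999843
Dilated lifetime: γτ₀ = 56.5229 × 26.03 ns = 1471.29 ns
d = βc·γτ₀ = 0.999843 × (2.998×10^8 m/s) × 1.47129×10^-6 s = 441.0 m

d ≈ 441.0 m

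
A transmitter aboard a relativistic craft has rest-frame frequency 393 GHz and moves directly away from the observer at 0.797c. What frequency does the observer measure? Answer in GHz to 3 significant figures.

Relativistic Doppler: f_obs = f_src √((1−β)/(1+β))
= 393 × √(0.20300/1.7970) = 393 × 0.33610 = 132 GHz

f_obs ≈ 132 GHz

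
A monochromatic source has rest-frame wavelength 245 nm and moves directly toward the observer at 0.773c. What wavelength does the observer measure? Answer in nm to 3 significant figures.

Relativistic Doppler: λ_obs = λ_src √((1−β)/(1+β))
= 245 × √(0.22700/1.7730) = 245 × 0.35782 = 87.7 nm

λ_obs ≈ 87.7 nm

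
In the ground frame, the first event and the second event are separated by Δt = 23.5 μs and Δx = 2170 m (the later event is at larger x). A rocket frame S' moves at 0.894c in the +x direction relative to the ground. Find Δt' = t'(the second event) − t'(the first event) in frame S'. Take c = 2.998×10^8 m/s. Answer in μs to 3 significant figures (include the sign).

γ = 1/√(1 − 0.894²) = 2.2318
Δt' = γ(Δt − vΔx/c²) = 2.2318 × (23.5 μs − 0.894×2170 m / (2.998×10^8 m/s))
= 2.2318 × (17.029 μs) = 38.0 μs

Δt' ≈ 38.0 μs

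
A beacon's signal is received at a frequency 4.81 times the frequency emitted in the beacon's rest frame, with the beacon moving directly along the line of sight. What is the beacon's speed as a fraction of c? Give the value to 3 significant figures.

f_obs/f_src = √((1+β)/(1−β)) = 4.81  ⇒  (1+β)/(1−β) = 23.136
β = |1 − D²|/(1 + D²) = |1 − 23.136|/(1 + 23.136) = 0.917

β ≈ 0.917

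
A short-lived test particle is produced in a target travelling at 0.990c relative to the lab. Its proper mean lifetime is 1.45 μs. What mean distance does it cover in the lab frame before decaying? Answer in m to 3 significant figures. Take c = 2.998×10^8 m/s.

d ≈ 3050 m

γ = 1/√(1 − 0.990²) = 7.0888
Dilated lifetime: Δt = γτ₀ = 7.0888 × 1.45 μs = 10.279 μs
d = vΔt = 0.990c × 10.279 μs = 2.9680×10^8 m/s × 1.0279×10^-5 s = 3050 m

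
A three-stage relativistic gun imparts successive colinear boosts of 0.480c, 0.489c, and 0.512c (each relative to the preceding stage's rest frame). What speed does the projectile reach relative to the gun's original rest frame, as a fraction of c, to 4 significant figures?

Compose boost 2: (0.489 + 0.480)/(1 + 0.489×0.480) = 0.9690/1.23472 = 0.784793
Compose boost 3: (0.512 + 0.784793)/(1 + 0.512×0.784793) = 1.29679/1.40181 = 0.9251

u ≈ 0.9251c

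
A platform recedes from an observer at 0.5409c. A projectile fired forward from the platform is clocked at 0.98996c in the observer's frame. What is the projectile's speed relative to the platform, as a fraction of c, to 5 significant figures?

u' ≈ 0.96670c

Inverse velocity addition: u' = (u − v)/(1 − uv/c²)
= (0.98996 − 0.5409)/(1 − 0.98996×0.5409) = 0.44906/0.4645306 = 0.96670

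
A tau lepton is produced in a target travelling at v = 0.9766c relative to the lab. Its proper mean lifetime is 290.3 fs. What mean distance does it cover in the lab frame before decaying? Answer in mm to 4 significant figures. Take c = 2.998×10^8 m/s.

γ = 1/√(1 − 0.9766²) = 4.64978
Dilated lifetime: Δt = γτ₀ = 4.64978 × 290.3 fs = 1349.83 fs
d = vΔt = 0.9766c × 1349.83 fs = 2.92785×10^8 m/s × 1.34983×10^-12 s = 0.3952 mm

d ≈ 0.3952 mm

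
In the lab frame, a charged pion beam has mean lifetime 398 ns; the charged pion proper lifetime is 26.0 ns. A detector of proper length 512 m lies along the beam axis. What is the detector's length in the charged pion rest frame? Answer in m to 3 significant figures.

Time dilation ⇒ γ = Δt/τ₀ = 398/26.0 = 15.308
Length contraction: L = L₀/γ = 512/15.308 = 33.4 m

L ≈ 33.4 m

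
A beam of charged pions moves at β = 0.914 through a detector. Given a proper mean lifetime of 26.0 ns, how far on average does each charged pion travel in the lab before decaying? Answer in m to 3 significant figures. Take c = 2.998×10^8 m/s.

d ≈ 17.6 m

γ = 1/√(1 − 0.914²) = 2.4648
Dilated lifetime: Δt = γτ₀ = 2.4648 × 26.0 ns = 64.085 ns
d = vΔt = 0.914c × 64.085 ns = 2.7402×10^8 m/s × 6.4085×10^-8 s = 17.6 m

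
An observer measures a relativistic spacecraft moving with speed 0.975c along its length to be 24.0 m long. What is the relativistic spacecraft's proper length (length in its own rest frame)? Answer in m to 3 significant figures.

γ = 1/√(1 − 0.975²) = 4.5004
L₀ = γL = 4.5004 × 24.0 = 108 m

L₀ ≈ 108 m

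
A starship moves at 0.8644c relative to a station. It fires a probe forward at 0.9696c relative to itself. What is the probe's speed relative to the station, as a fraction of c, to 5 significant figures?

u ≈ 0.99776c

Relativistic velocity addition: u = (u' + v)/(1 + u'v/c²)
= (0.9696 + 0.8644)/(1 + 0.9696×0.8644) = 1.8340/1.838122 = 0.99776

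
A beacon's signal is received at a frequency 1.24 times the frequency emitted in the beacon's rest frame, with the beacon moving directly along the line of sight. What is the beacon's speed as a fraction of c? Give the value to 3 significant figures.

β ≈ 0.212

f_obs/f_src = √((1+β)/(1−β)) = 1.24  ⇒  (1+β)/(1−β) = 1.5376
β = |1 − D²|/(1 + D²) = |1 − 1.5376|/(1 + 1.5376) = 0.212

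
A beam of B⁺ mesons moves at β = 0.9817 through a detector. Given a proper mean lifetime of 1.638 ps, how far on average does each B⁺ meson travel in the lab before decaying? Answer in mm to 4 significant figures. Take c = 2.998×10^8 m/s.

d ≈ 2.532 mm

γ = 1/√(1 − 0.9817²) = 5.25116
Dilated lifetime: Δt = γτ₀ = 5.25116 × 1.638 ps = 8.60141 ps
d = vΔt = 0.9817c × 8.60141 ps = 2.94314×10^8 m/s × 8.60141×10^-12 s = 2.532 mm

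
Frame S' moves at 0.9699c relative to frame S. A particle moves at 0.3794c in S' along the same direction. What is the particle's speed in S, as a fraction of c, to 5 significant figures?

Relativistic velocity addition: u = (u' + v)/(1 + u'v/c²)
= (0.3794 + 0.9699)/(1 + 0.3794×0.9699) = 1.3493/1.367980 = 0.98634

u ≈ 0.98634c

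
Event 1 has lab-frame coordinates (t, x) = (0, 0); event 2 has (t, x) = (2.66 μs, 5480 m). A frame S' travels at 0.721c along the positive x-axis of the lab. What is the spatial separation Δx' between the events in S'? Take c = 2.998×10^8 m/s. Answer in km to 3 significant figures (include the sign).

γ = 1/√(1 − 0.721²) = 1.4431
Δx' = γ(Δx − vΔt) = 1.4431 × (5480 m − 0.721×(2.998×10^8 m/s)×2.66×10^-6 s)
= 1.4431 × (4905.0 m) = 7.08 km

Δx' ≈ 7.08 km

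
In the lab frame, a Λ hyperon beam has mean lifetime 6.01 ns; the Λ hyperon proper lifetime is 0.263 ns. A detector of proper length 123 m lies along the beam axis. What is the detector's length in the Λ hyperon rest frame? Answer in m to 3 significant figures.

L ≈ 5.38 m

Time dilation ⇒ γ = Δt/τ₀ = 6.01/0.263 = 22.852
Length contraction: L = L₀/γ = 123/22.852 = 5.38 m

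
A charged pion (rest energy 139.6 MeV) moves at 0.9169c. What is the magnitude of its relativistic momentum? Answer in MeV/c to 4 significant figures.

p ≈ 320.7 MeV/c

γ = 1/√(1 − 0.9169²) = 2.50553
p = γβm₀c = 2.50553 × 0.9169 × 139.6 MeV/c = 320.7 MeV/c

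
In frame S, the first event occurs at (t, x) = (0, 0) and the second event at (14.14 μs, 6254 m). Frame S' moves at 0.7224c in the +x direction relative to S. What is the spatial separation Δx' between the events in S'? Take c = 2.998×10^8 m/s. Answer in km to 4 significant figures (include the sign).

Δx' ≈ 4.616 km

γ = 1/√(1 − 0.7224²) = 1.44618
Δx' = γ(Δx − vΔt) = 1.44618 × (6254 m − 0.7224×(2.998×10^8 m/s)×14.14×10^-6 s)
= 1.44618 × (3191.62 m) = 4.616 km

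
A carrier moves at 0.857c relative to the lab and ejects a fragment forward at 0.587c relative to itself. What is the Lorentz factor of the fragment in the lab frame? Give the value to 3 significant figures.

u_lab = (0.587 + 0.857)/(1 + 0.587×0.857) = 1.444/1.50306 = 0.960707
γ = 1/√(1 − 0.960707²) = 3.60

γ ≈ 3.60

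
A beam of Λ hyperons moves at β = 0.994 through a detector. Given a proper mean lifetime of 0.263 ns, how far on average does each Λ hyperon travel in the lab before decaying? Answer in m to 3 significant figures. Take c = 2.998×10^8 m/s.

d ≈ 0.717 m

γ = 1/√(1 − 0.994²) = 9.1424
Dilated lifetime: Δt = γτ₀ = 9.1424 × 0.263 ns = 2.4045 ns
d = vΔt = 0.994c × 2.4045 ns = 2.9800×10^8 m/s × 2.4045×10^-9 s = 0.717 m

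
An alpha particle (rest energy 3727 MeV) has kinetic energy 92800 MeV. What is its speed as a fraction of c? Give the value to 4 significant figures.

γ = 1 + K/(m₀c²) = 1 + 92800/3727 = 25.8994
β = √(1 − 1/γ²) = 0.9993

β ≈ 0.9993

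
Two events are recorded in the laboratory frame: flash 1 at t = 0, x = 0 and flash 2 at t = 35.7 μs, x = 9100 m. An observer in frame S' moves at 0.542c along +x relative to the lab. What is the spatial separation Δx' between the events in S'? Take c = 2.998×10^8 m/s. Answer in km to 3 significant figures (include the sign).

Δx' ≈ 3.93 km

γ = 1/√(1 − 0.542²) = 1.1899
Δx' = γ(Δx − vΔt) = 1.1899 × (9100 m − 0.542×(2.998×10^8 m/s)×35.7×10^-6 s)
= 1.1899 × (3299.0 m) = 3.93 km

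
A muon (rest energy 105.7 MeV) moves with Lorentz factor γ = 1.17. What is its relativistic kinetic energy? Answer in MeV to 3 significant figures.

K ≈ 18.0 MeV

γ = 1.17 (given)
K = (γ − 1)m₀c² = (1.17 − 1) × 105.7 MeV = 0.17000 × 105.7 MeV = 18.0 MeV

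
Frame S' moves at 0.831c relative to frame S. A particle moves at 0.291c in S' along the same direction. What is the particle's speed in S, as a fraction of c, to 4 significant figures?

Relativistic velocity addition: u = (u' + v)/(1 + u'v/c²)
= (0.291 + 0.831)/(1 + 0.291×0.831) = 1.122/1.24182 = 0.9035

u ≈ 0.9035c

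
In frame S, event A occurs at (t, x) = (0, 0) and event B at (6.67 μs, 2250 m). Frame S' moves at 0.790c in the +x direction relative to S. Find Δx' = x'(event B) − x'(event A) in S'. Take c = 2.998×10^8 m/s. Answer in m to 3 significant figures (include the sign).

γ = 1/√(1 − 0.790²) = 1.6310
Δx' = γ(Δx − vΔt) = 1.6310 × (2250 m − 0.790×(2.998×10^8 m/s)×6.67×10^-6 s)
= 1.6310 × (670.26 m) = 1090 m

Δx' ≈ 1090 m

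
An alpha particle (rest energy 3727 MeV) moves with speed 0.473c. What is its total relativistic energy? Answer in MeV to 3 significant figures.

E ≈ 4230 MeV

γ = 1/√(1 − 0.473²) = 1.1350
E = γm₀c² = 1.1350 × 3727 MeV = 4230 MeV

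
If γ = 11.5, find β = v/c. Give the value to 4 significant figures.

β ≈ 0.9962

β = √(1 − 1/γ²) = √(1 − 1/11.5²) = √(0.992439) = 0.9962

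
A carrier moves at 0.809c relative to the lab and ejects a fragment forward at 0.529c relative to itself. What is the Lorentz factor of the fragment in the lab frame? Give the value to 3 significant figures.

γ ≈ 2.86

u_lab = (0.529 + 0.809)/(1 + 0.529×0.809) = 1.338/1.42796 = 0.937000
γ = 1/√(1 − 0.937000²) = 2.86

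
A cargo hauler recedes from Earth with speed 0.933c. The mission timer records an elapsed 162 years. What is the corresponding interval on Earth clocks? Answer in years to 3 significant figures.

γ = 1/√(1 − 0.933²) = 2.7787
Time dilation: Δt = γτ₀ = 2.7787 × 162 years = 450 years

Δt ≈ 450 years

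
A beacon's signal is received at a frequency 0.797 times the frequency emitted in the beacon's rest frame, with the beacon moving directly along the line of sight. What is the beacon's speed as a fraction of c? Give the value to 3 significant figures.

f_obs/f_src = √((1−β)/(1+β)) = 0.797  ⇒  (1−β)/(1+β) = 0.63521
β = |1 − D²|/(1 + D²) = |1 − 0.63521|/(1 + 0.63521) = 0.223

β ≈ 0.223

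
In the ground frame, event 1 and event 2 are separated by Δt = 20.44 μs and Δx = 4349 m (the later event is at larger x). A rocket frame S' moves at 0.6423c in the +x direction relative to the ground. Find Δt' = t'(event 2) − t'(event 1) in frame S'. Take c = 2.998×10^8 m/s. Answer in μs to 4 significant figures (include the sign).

Δt' ≈ 14.51 μs

γ = 1/√(1 − 0.6423²) = 1.30471
Δt' = γ(Δt − vΔx/c²) = 1.30471 × (20.44 μs − 0.6423×4349 m / (2.998×10^8 m/s))
= 1.30471 × (11.1226 μs) = 14.51 μs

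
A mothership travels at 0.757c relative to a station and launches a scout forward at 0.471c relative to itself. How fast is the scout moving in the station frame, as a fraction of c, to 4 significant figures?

u ≈ 0.9052c

Compose boost 2: (0.471 + 0.757)/(1 + 0.471×0.757) = 1.228/1.35655 = 0.9052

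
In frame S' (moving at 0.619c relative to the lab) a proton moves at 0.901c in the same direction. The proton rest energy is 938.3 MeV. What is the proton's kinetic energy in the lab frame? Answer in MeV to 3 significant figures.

u_lab = (0.901 + 0.619)/(1 + 0.901×0.619) = 0.975786
γ = 1/√(1 − 0.975786²) = 4.5719
K = (γ − 1)m₀c² = (4.5719 − 1) × 938.3 = 3.5719 × 938.3 = 3350 MeV

K ≈ 3350 MeV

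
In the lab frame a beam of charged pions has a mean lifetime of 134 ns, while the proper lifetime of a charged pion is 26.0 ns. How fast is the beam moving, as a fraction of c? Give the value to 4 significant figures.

γ = Δt/τ₀ = 134/26.0 = 5.15385
β = √(1 − 1/γ²) = √(1 − 1/5.15385²) = 0.9810

β ≈ 0.9810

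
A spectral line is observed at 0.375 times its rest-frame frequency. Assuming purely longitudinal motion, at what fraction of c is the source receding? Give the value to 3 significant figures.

f_obs/f_src = √((1−β)/(1+β)) = 0.375  ⇒  (1−β)/(1+β) = 0.14062
β = |1 − D²|/(1 + D²) = |1 − 0.14062|/(1 + 0.14062) = 0.753

β ≈ 0.753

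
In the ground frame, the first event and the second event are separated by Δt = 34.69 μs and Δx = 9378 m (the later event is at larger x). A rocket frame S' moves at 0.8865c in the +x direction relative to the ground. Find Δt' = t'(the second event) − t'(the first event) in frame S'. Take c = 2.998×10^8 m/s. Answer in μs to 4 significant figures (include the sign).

Δt' ≈ 15.04 μs

γ = 1/√(1 − 0.8865²) = 2.16109
Δt' = γ(Δt − vΔx/c²) = 2.16109 × (34.69 μs − 0.8865×9378 m / (2.998×10^8 m/s))
= 2.16109 × (6.95952 μs) = 15.04 μs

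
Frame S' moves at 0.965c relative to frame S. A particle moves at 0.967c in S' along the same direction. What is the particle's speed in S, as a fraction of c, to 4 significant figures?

Relativistic velocity addition: u = (u' + v)/(1 + u'v/c²)
= (0.967 + 0.965)/(1 + 0.967×0.965) = 1.932/1.93315 = 0.9994

u ≈ 0.9994c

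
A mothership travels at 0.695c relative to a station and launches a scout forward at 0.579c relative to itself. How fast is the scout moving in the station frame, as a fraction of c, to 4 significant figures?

Compose boost 2: (0.579 + 0.695)/(1 + 0.579×0.695) = 1.274/1.40240 = 0.9084

u ≈ 0.9084c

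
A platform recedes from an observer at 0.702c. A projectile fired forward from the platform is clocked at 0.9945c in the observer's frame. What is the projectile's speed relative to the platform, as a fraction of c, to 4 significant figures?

Inverse velocity addition: u' = (u − v)/(1 − uv/c²)
= (0.9945 − 0.702)/(1 − 0.9945×0.702) = 0.2925/0.301861 = 0.9690

u' ≈ 0.9690c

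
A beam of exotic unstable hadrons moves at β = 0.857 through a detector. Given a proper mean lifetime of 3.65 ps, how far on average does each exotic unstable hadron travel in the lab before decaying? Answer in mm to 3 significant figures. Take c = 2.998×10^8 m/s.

d ≈ 1.82 mm

γ = 1/√(1 − 0.857²) = 1.9406
Dilated lifetime: Δt = γτ₀ = 1.9406 × 3.65 ps = 7.0830 ps
d = vΔt = 0.857c × 7.0830 ps = 2.5693×10^8 m/s × 7.0830×10^-12 s = 1.82 mm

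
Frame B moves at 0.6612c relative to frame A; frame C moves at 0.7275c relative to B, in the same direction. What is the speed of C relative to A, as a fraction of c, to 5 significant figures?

Compose boost 2: (0.7275 + 0.6612)/(1 + 0.7275×0.6612) = 1.3887/1.481023 = 0.93766

u ≈ 0.93766c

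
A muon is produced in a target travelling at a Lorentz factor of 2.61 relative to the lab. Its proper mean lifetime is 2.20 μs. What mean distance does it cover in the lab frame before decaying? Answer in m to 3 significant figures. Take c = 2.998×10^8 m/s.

β = √(1 − 1/γ²) = √(1 − 1/2.61²) = 0.92369
Dilated lifetime: Δt = γτ₀ = 2.61 × 2.20 μs = 5.7420 μs
d = vΔt = 0.92369c × 5.7420 μs = 2.7692×10^8 m/s × 5.7420×10^-6 s = 1590 m

d ≈ 1590 m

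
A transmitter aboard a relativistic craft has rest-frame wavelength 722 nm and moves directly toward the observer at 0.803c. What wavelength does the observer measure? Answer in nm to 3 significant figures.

Relativistic Doppler: λ_obs = λ_src √((1−β)/(1+β))
= 722 × √(0.19700/1.8030) = 722 × 0.33055 = 239 nm

λ_obs ≈ 239 nm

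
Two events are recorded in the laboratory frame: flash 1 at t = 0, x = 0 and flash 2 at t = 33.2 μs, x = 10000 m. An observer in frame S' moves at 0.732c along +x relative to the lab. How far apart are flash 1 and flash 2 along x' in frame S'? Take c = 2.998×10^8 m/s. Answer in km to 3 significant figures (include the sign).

Δx' ≈ 3.98 km

γ = 1/√(1 − 0.732²) = 1.4678
Δx' = γ(Δx − vΔt) = 1.4678 × (10000 m − 0.732×(2.998×10^8 m/s)×33.2×10^-6 s)
= 1.4678 × (2714.1 m) = 3.98 km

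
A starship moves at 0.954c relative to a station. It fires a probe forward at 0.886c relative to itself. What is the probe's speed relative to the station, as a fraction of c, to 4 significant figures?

u ≈ 0.9972c

Relativistic velocity addition: u = (u' + v)/(1 + u'v/c²)
= (0.886 + 0.954)/(1 + 0.886×0.954) = 1.840/1.84524 = 0.9972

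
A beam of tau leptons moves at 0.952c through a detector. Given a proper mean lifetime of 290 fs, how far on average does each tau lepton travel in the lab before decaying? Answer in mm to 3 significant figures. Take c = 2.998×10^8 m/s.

d ≈ 0.270 mm

γ = 1/√(1 − 0.952²) = 3.2669
Dilated lifetime: Δt = γτ₀ = 3.2669 × 290 fs = 947.41 fs
d = vΔt = 0.952c × 947.41 fs = 2.8541×10^8 m/s × 9.4741×10^-13 s = 0.270 mm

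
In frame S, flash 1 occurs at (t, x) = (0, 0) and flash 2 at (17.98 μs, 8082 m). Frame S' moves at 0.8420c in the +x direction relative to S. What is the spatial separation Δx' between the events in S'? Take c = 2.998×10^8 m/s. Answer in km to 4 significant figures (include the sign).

Δx' ≈ 6.568 km

γ = 1/√(1 − 0.8420²) = 1.85365
Δx' = γ(Δx − vΔt) = 1.85365 × (8082 m − 0.8420×(2.998×10^8 m/s)×17.98×10^-6 s)
= 1.85365 × (3543.28 m) = 6.568 km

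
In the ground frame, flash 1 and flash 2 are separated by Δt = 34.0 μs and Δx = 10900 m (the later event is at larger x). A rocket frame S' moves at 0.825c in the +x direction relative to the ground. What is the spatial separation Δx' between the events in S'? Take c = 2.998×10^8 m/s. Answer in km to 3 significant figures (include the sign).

Δx' ≈ 4.41 km

γ = 1/√(1 − 0.825²) = 1.7695
Δx' = γ(Δx − vΔt) = 1.7695 × (10900 m − 0.825×(2.998×10^8 m/s)×34.0×10^-6 s)
= 1.7695 × (2490.6 m) = 4.41 km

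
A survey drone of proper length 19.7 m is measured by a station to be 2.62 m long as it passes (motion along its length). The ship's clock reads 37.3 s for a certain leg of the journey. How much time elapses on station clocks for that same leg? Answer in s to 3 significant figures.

Δt ≈ 280 s

Length contraction ⇒ γ = L₀/L = 19.7/2.62 = 7.5191
Time dilation: Δt = γτ₀ = 7.5191 × 37.3 s = 280 s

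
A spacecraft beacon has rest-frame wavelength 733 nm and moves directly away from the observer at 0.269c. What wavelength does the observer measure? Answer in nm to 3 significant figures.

Relativistic Doppler: λ_obs = λ_src √((1+β)/(1−β))
= 733 × √(1.2690/0.73100) = 733 × 1.3176 = 966 nm

λ_obs ≈ 966 nm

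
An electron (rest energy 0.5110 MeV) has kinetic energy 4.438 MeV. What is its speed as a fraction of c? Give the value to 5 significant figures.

γ = 1 + K/(m₀c²) = 1 + 4.438/0.5110 = 9.684932
β = √(1 − 1/γ²) = 0.99466

β ≈ 0.99466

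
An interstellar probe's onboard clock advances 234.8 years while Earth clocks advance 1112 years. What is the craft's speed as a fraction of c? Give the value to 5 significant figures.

β ≈ 0.97745

γ = Δt/τ₀ = 1112/234.8 = 4.735945
β = √(1 − 1/γ²) = √(1 − 1/4.735945²) = 0.97745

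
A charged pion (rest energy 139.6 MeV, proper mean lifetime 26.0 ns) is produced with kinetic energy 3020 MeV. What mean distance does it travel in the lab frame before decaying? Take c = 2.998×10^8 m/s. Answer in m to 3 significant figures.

d ≈ 176 m

γ = 1 + K/(m₀c²) = 1 + 3020/139.6 = 22.633
β = √(1 − 1/γ²) = 0.99902
Dilated lifetime: γτ₀ = 22.633 × 26.0 ns = 588.46 ns
d = βc·γτ₀ = 0.99902 × (2.998×10^8 m/s) × 5.8846×10^-7 s = 176 m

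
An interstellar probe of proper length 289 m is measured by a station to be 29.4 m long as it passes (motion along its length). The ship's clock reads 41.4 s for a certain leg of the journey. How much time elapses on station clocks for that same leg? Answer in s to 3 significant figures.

Δt ≈ 407 s

Length contraction ⇒ γ = L₀/L = 289/29.4 = 9.8299
Time dilation: Δt = γτ₀ = 9.8299 × 41.4 s = 407 s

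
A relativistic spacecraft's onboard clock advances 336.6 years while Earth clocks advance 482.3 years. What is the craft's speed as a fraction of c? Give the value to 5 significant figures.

β ≈ 0.71619

γ = Δt/τ₀ = 482.3/336.6 = 1.432858
β = √(1 − 1/γ²) = √(1 − 1/1.432858²) = 0.71619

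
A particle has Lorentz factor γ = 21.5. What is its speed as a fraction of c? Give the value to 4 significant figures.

β ≈ 0.9989

β = √(1 − 1/γ²) = √(1 − 1/21.5²) = √(0.997837) = 0.9989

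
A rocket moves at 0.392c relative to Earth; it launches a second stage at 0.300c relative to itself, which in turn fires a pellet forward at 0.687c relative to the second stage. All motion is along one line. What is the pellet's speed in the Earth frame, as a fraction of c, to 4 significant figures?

Compose boost 2: (0.300 + 0.392)/(1 + 0.300×0.392) = 0.6920/1.11760 = 0.619184
Compose boost 3: (0.687 + 0.619184)/(1 + 0.687×0.619184) = 1.30618/1.42538 = 0.9164

u ≈ 0.9164c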